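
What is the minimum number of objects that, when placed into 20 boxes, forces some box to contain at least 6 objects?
n = (6 − 1)·20 + 1 = 101

By the generalised pigeonhole principle, to guarantee some box contains ≥ r objects we need more than (r − 1) · k objects total. Threshold: n = (r − 1) · k + 1. With r = 6 and k = 20: n = 5 · 20 + 1 = 100 + 1 = 101. For n = 100 = 5 · 20, we can put exactly 5 objects in every box, avoiding 6 in any single one — so 101 is tight.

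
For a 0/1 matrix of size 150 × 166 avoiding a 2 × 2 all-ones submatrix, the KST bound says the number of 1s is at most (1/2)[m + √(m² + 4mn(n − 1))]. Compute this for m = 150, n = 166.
z(150, 166; 2, 2) ≤ (1/2)[150 + √(150² + 4·150·166·165)] = (1/2)[150 + √16456500] = 2103.3306

Kővári–Sós–Turán: let r_1, ..., r_150 be the row sums and z = Σ r_i the total number of 1s. Each pair of columns can share at most one row with both entries 1 (else a 2×2 all-ones block appears), so Σ_i C(r_i, 2) ≤ C(166, 2) = 13695. By convexity Σ_i C(r_i, 2) ≥ 150·C(z/150, 2) = z(z − 150)/(2·150), giving z² − 150z − 150·166·165 ≤ 0 and hence z ≤ (1/2)[150 + √(22500 + 4·4108500)] = (1/2)[150 + √16456500] ≈ (1/2)(150 + 4056.6612) = 2103.3306.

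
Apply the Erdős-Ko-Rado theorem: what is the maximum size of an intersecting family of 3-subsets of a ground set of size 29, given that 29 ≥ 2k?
max |F| = C(28, 2) = 378

The Erdős-Ko-Rado theorem states: for n ≥ 2k, an intersecting family of k-subsets of an n-element set has size at most C(n − 1, k − 1), with equality for 'star' families {A ⊆ [n] : |A| = k, i ∈ A} (fix an element i). For n = 29, k = 3: C(28, 2) = 378.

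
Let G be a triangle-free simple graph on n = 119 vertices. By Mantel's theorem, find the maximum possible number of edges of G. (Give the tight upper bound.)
ex(119, K_3) = ⌊119^2/4⌋ = 3540

Mantel (1907): a triangle-free graph on n vertices has at most ⌊n^2/4⌋ edges, with equality for the complete bipartite graph K_{⌊n/2⌋, ⌈n/2⌉}. For n = 119: ⌊119^2/4⌋ = ⌊14161/4⌋ = 3540. The extremal graph is K_{59, 60}, which has 59·60 = 3540 edges.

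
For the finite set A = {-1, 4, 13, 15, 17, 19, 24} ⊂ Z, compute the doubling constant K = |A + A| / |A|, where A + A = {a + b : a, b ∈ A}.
K = |A + A| / |A| = 23/7

Enumerate A + A = {a + b : a, b ∈ A}. With |A| = 7, there are |A|^2 = 49 ordered sum pairs; collecting distinct values, A + A = {-2, 3, 8, 12, 14, 16, 17, 18, 19, 21, 23, 26, 28, 30, 32, 34, 36, 37, 38, 39, 41, 43, 48}, so |A + A| = 23. Thus K = 23/7. For comparison, the minimum possible |A + A| over all 7-element sets is 2·7 − 1 = 13 (so min K = 13/7), attained only by arithmetic progressions.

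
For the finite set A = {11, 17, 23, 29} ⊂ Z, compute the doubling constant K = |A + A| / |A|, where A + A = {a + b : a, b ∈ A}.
K = |A + A| / |A| = 7/4

Enumerate A + A = {a + b : a, b ∈ A}. With |A| = 4, there are |A|^2 = 16 ordered sum pairs; collecting distinct values, A + A = {22, 28, 34, 40, 46, 52, 58}, so |A + A| = 7. Thus K = 7/4. Here |A + A| = 2|A| − 1 = 7, the minimum possible — so K = 7/4 is minimal, which holds iff A is an arithmetic progression.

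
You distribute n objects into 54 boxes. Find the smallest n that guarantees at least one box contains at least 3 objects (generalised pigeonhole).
n = (3 − 1)·54 + 1 = 109

By the generalised pigeonhole principle, to guarantee some box contains ≥ r objects we need more than (r − 1) · k objects total. Threshold: n = (r − 1) · k + 1. With r = 3 and k = 54: n = 2 · 54 + 1 = 108 + 1 = 109. For n = 108 = 2 · 54, we can put exactly 2 objects in every box, avoiding 3 in any single one — so 109 is tight.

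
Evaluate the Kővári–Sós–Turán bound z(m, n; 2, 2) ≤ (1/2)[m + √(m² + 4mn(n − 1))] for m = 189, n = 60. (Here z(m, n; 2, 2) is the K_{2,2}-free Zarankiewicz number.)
z(189, 60; 2, 2) ≤ (1/2)[189 + √(189² + 4·189·60·59)] = (1/2)[189 + √2711961] = 917.9016

Kővári–Sós–Turán: let r_1, ..., r_189 be the row sums and z = Σ r_i the total number of 1s. Each pair of columns can share at most one row with both entries 1 (else a 2×2 all-ones block appears), so Σ_i C(r_i, 2) ≤ C(60, 2) = 1770. By convexity Σ_i C(r_i, 2) ≥ 189·C(z/189, 2) = z(z − 189)/(2·189), giving z² − 189z − 189·60·59 ≤ 0 and hence z ≤ (1/2)[189 + √(35721 + 4·669060)] = (1/2)[189 + √2711961] ≈ (1/2)(189 + 1646.8033) = 917.9016.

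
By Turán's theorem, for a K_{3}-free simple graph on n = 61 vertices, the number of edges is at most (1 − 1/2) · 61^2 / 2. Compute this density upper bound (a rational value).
Turán density bound = (1/2) · 61^2/2 = 3721/4 ≈ 930.25

Turán's theorem: ex(n, K_{r+1}) is achieved by the complete r-partite Turán graph T(n, r) with parts as balanced as possible, and is at most (1 − 1/r) · n^2/2. For r = 2, n = 61: the density bound is (1/2) · 3721/2 = 3721/4 ≈ 930.25. The integer-valued extremum is e(T(61, 2)) = 930, which is strictly less than the density bound 3721/4 since 2 ∤ 61 (the parts of T(61, 2) cannot all be equal).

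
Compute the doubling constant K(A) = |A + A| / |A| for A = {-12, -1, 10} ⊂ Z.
K = |A + A| / |A| = 5/3

Enumerate A + A = {a + b : a, b ∈ A}. With |A| = 3, there are |A|^2 = 9 ordered sum pairs; collecting distinct values, A + A = {-24, -13, -2, 9, 20}, so |A + A| = 5. Thus K = 5/3. Here |A + A| = 2|A| − 1 = 5, the minimum possible — so K = 5/3 is minimal, which holds iff A is an arithmetic progression.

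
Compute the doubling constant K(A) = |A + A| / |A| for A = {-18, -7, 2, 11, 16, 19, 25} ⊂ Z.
K = |A + A| / |A| = 25/7

Enumerate A + A = {a + b : a, b ∈ A}. With |A| = 7, there are |A|^2 = 49 ordered sum pairs; collecting distinct values, A + A = {-36, -25, -16, -14, -7, -5, -2, 1, 4, 7, 9, 12, 13, 18, 21, 22, 27, 30, 32, 35, 36, 38, 41, 44, 50}, so |A + A| = 25. Thus K = 25/7. For comparison, the minimum possible |A + A| over all 7-element sets is 2·7 − 1 = 13 (so min K = 13/7), attained only by arithmetic progressions.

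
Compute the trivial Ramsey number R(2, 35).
R(2, 35) = 35

R(2, k) = k for all k ≥ 2: in a 2-colouring of K_k, either some edge is red (a red K_2) or all edges are blue (a blue K_k). And K_{34} coloured all-blue has no blue K_35, so R(2, 35) > 34. Hence R(2, 35) = 35.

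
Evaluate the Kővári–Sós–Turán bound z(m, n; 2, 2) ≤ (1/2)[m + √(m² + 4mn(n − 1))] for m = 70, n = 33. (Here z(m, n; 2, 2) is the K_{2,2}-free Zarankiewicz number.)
z(70, 33; 2, 2) ≤ (1/2)[70 + √(70² + 4·70·33·32)] = (1/2)[70 + √300580] = 309.1259

Kővári–Sós–Turán: let r_1, ..., r_70 be the row sums and z = Σ r_i the total number of 1s. Each pair of columns can share at most one row with both entries 1 (else a 2×2 all-ones block appears), so Σ_i C(r_i, 2) ≤ C(33, 2) = 528. By convexity Σ_i C(r_i, 2) ≥ 70·C(z/70, 2) = z(z − 70)/(2·70), giving z² − 70z − 70·33·32 ≤ 0 and hence z ≤ (1/2)[70 + √(4900 + 4·73920)] = (1/2)[70 + √300580] ≈ (1/2)(70 + 548.2518) = 309.1259.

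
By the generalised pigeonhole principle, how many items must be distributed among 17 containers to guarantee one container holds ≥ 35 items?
n = (35 − 1)·17 + 1 = 579

By the generalised pigeonhole principle, to guarantee some box contains ≥ r objects we need more than (r − 1) · k objects total. Threshold: n = (r − 1) · k + 1. With r = 35 and k = 17: n = 34 · 17 + 1 = 578 + 1 = 579. For n = 578 = 34 · 17, we can put exactly 34 objects in every box, avoiding 35 in any single one — so 579 is tight.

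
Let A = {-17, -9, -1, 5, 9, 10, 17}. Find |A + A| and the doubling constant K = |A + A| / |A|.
K = |A + A| / |A| = 25/7

Enumerate A + A = {a + b : a, b ∈ A}. With |A| = 7, there are |A|^2 = 49 ordered sum pairs; collecting distinct values, A + A = {-34, -26, -18, -12, -10, -8, -7, -4, -2, 0, 1, 4, 8, 9, 10, 14, 15, 16, 18, 19, 20, 22, 26, 27, 34}, so |A + A| = 25. Thus K = 25/7. For comparison, the minimum possible |A + A| over all 7-element sets is 2·7 − 1 = 13 (so min K = 13/7), attained only by arithmetic progressions.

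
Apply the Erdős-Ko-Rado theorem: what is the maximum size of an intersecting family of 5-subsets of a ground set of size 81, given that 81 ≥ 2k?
max |F| = C(80, 4) = 1581580

The Erdős-Ko-Rado theorem states: for n ≥ 2k, an intersecting family of k-subsets of an n-element set has size at most C(n − 1, k − 1), with equality for 'star' families {A ⊆ [n] : |A| = k, i ∈ A} (fix an element i). For n = 81, k = 5: C(80, 4) = 1581580.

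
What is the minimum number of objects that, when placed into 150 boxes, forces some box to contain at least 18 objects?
n = (18 − 1)·150 + 1 = 2551

By the generalised pigeonhole principle, to guarantee some box contains ≥ r objects we need more than (r − 1) · k objects total. Threshold: n = (r − 1) · k + 1. With r = 18 and k = 150: n = 17 · 150 + 1 = 2550 + 1 = 2551. For n = 2550 = 17 · 150, we can put exactly 17 objects in every box, avoiding 18 in any single one — so 2551 is tight.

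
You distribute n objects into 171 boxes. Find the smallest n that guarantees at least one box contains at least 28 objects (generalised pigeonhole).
n = (28 − 1)·171 + 1 = 4618

By the generalised pigeonhole principle, to guarantee some box contains ≥ r objects we need more than (r − 1) · k objects total. Threshold: n = (r − 1) · k + 1. With r = 28 and k = 171: n = 27 · 171 + 1 = 4617 + 1 = 4618. For n = 4617 = 27 · 171, we can put exactly 27 objects in every box, avoiding 28 in any single one — so 4618 is tight.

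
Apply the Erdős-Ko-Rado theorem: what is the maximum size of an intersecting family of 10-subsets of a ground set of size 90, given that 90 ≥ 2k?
max |F| = C(89, 9) = 635627275767

Erdős-Ko-Rado (1961): when n ≥ 2k, max |F| = C(n−1, k−1). The bound is attained by the star {A : i ∈ A} for any fixed i ∈ [n]. Here C(90−1, 10−1) = C(89, 9) = 635627275767.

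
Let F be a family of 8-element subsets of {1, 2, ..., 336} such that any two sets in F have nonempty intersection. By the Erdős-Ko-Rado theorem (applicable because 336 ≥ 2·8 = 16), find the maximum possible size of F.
max |F| = C(335, 7) = 88202498238195

The Erdős-Ko-Rado theorem states: for n ≥ 2k, an intersecting family of k-subsets of an n-element set has size at most C(n − 1, k − 1), with equality for 'star' families {A ⊆ [n] : |A| = k, i ∈ A} (fix an element i). For n = 336, k = 8: C(335, 7) = 88202498238195.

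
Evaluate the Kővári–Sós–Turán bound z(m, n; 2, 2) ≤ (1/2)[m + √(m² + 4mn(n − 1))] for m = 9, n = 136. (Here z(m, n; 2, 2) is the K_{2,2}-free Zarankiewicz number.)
z(9, 136; 2, 2) ≤ (1/2)[9 + √(9² + 4·9·136·135)] = (1/2)[9 + √661041] = 411.0221

Kővári–Sós–Turán: let r_1, ..., r_9 be the row sums and z = Σ r_i the total number of 1s. Each pair of columns can share at most one row with both entries 1 (else a 2×2 all-ones block appears), so Σ_i C(r_i, 2) ≤ C(136, 2) = 9180. By convexity Σ_i C(r_i, 2) ≥ 9·C(z/9, 2) = z(z − 9)/(2·9), giving z² − 9z − 9·136·135 ≤ 0 and hence z ≤ (1/2)[9 + √(81 + 4·165240)] = (1/2)[9 + √661041] ≈ (1/2)(9 + 813.0443) = 411.0221.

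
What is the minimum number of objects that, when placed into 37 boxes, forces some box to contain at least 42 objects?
n = (42 − 1)·37 + 1 = 1518

By the generalised pigeonhole principle, to guarantee some box contains ≥ r objects we need more than (r − 1) · k objects total. Threshold: n = (r − 1) · k + 1. With r = 42 and k = 37: n = 41 · 37 + 1 = 1517 + 1 = 1518. For n = 1517 = 41 · 37, we can put exactly 41 objects in every box, avoiding 42 in any single one — so 1518 is tight.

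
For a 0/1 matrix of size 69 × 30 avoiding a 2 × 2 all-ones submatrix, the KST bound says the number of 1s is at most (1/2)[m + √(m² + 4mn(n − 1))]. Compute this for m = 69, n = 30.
z(69, 30; 2, 2) ≤ (1/2)[69 + √(69² + 4·69·30·29)] = (1/2)[69 + √244881] = 281.9273

Kővári–Sós–Turán: let r_1, ..., r_69 be the row sums and z = Σ r_i the total number of 1s. Each pair of columns can share at most one row with both entries 1 (else a 2×2 all-ones block appears), so Σ_i C(r_i, 2) ≤ C(30, 2) = 435. By convexity Σ_i C(r_i, 2) ≥ 69·C(z/69, 2) = z(z − 69)/(2·69), giving z² − 69z − 69·30·29 ≤ 0 and hence z ≤ (1/2)[69 + √(4761 + 4·60030)] = (1/2)[69 + √244881] ≈ (1/2)(69 + 494.8545) = 281.9273.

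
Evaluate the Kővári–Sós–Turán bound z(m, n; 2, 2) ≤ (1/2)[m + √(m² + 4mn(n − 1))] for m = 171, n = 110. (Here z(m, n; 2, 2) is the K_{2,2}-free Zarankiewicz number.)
z(171, 110; 2, 2) ≤ (1/2)[171 + √(171² + 4·171·110·109)] = (1/2)[171 + √8230401] = 1519.9338

Kővári–Sós–Turán: let r_1, ..., r_171 be the row sums and z = Σ r_i the total number of 1s. Each pair of columns can share at most one row with both entries 1 (else a 2×2 all-ones block appears), so Σ_i C(r_i, 2) ≤ C(110, 2) = 5995. By convexity Σ_i C(r_i, 2) ≥ 171·C(z/171, 2) = z(z − 171)/(2·171), giving z² − 171z − 171·110·109 ≤ 0 and hence z ≤ (1/2)[171 + √(29241 + 4·2050290)] = (1/2)[171 + √8230401] ≈ (1/2)(171 + 2868.8675) = 1519.9338.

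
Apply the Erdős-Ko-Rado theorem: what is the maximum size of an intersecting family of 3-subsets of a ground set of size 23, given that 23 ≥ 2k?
max |F| = C(22, 2) = 231

The Erdős-Ko-Rado theorem states: for n ≥ 2k, an intersecting family of k-subsets of an n-element set has size at most C(n − 1, k − 1), with equality for 'star' families {A ⊆ [n] : |A| = k, i ∈ A} (fix an element i). For n = 23, k = 3: C(22, 2) = 231.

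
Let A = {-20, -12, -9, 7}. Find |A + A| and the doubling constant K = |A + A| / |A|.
K = |A + A| / |A| = 10/4 = 5/2

Enumerate A + A = {a + b : a, b ∈ A}. With |A| = 4, there are |A|^2 = 16 ordered sum pairs; collecting distinct values, A + A = {-40, -32, -29, -24, -21, -18, -13, -5, -2, 14}, so |A + A| = 10. Thus K = 10/4 = 5/2. For comparison, the minimum possible |A + A| over all 4-element sets is 2·4 − 1 = 7 (so min K = 7/4), attained only by arithmetic progressions.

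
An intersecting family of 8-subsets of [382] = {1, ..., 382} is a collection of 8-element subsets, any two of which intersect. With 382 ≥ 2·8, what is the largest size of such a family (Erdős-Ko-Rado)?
max |F| = C(381, 7) = 218760802825500

Erdős-Ko-Rado (1961): when n ≥ 2k, max |F| = C(n−1, k−1). The bound is attained by the star {A : i ∈ A} for any fixed i ∈ [n]. Here C(382−1, 8−1) = C(381, 7) = 218760802825500.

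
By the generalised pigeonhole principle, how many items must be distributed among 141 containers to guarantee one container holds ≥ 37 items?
n = (37 − 1)·141 + 1 = 5077

By the generalised pigeonhole principle, to guarantee some box contains ≥ r objects we need more than (r − 1) · k objects total. Threshold: n = (r − 1) · k + 1. With r = 37 and k = 141: n = 36 · 141 + 1 = 5076 + 1 = 5077. For n = 5076 = 36 · 141, we can put exactly 36 objects in every box, avoiding 37 in any single one — so 5077 is tight.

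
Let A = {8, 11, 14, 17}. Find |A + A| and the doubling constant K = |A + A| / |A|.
K = |A + A| / |A| = 7/4

Enumerate A + A = {a + b : a, b ∈ A}. With |A| = 4, there are |A|^2 = 16 ordered sum pairs; collecting distinct values, A + A = {16, 19, 22, 25, 28, 31, 34}, so |A + A| = 7. Thus K = 7/4. Here |A + A| = 2|A| − 1 = 7, the minimum possible — so K = 7/4 is minimal, which holds iff A is an arithmetic progression.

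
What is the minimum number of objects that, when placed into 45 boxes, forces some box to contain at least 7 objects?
n = (7 − 1)·45 + 1 = 271

By the generalised pigeonhole principle, to guarantee some box contains ≥ r objects we need more than (r − 1) · k objects total. Threshold: n = (r − 1) · k + 1. With r = 7 and k = 45: n = 6 · 45 + 1 = 270 + 1 = 271. For n = 270 = 6 · 45, we can put exactly 6 objects in every box, avoiding 7 in any single one — so 271 is tight.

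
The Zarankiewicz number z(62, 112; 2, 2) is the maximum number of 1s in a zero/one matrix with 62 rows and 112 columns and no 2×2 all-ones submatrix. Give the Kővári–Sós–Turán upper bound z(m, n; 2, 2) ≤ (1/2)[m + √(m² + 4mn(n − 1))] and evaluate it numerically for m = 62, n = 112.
z(62, 112; 2, 2) ≤ (1/2)[62 + √(62² + 4·62·112·111)] = (1/2)[62 + √3086980] = 909.4902

Kővári–Sós–Turán: let r_1, ..., r_62 be the row sums and z = Σ r_i the total number of 1s. Each pair of columns can share at most one row with both entries 1 (else a 2×2 all-ones block appears), so Σ_i C(r_i, 2) ≤ C(112, 2) = 6216. By convexity Σ_i C(r_i, 2) ≥ 62·C(z/62, 2) = z(z − 62)/(2·62), giving z² − 62z − 62·112·111 ≤ 0 and hence z ≤ (1/2)[62 + √(3844 + 4·770784)] = (1/2)[62 + √3086980] ≈ (1/2)(62 + 1756.9804) = 909.4902.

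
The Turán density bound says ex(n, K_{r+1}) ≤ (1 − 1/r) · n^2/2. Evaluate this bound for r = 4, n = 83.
Turán density bound = (3/4) · 83^2/2 = 20667/8 ≈ 2583.375

Turán's theorem: ex(n, K_{r+1}) is achieved by the complete r-partite Turán graph T(n, r) with parts as balanced as possible, and is at most (1 − 1/r) · n^2/2. For r = 4, n = 83: the density bound is (3/4) · 6889/2 = 20667/8 ≈ 2583.375. The integer-valued extremum is e(T(83, 4)) = 2583, which is strictly less than the density bound 20667/8 since 4 ∤ 83 (the parts of T(83, 4) cannot all be equal).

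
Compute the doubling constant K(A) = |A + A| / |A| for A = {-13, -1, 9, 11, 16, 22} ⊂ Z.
K = |A + A| / |A| = 20/6 = 10/3

Enumerate A + A = {a + b : a, b ∈ A}. With |A| = 6, there are |A|^2 = 36 ordered sum pairs; collecting distinct values, A + A = {-26, -14, -4, -2, 3, 8, 9, 10, 15, 18, 20, 21, 22, 25, 27, 31, 32, 33, 38, 44}, so |A + A| = 20. Thus K = 20/6 = 10/3. For comparison, the minimum possible |A + A| over all 6-element sets is 2·6 − 1 = 11 (so min K = 11/6), attained only by arithmetic progressions.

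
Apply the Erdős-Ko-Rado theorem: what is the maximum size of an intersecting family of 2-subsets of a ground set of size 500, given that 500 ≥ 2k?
max |F| = C(499, 1) = 499

Erdős-Ko-Rado (1961): when n ≥ 2k, max |F| = C(n−1, k−1). The bound is attained by the star {A : i ∈ A} for any fixed i ∈ [n]. Here C(500−1, 2−1) = C(499, 1) = 499.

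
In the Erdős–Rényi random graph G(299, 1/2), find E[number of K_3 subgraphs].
E[# K_3] = C(299, 3) · (1/2)^C(3, 2) = 4410549 / 2^3 = 551318.625

For each 3-subset S of vertices (there are C(299, 3) = 4410549 such S), let X_S = 1 if S induces a K_3 (all C(3, 2) = 3 edges present). Then P(X_S = 1) = (1/2)^3 = 1/8. By linearity of expectation, E[# K_3] = C(299, 3) · (1/2)^3 = 4410549 / 8 = 551318.625.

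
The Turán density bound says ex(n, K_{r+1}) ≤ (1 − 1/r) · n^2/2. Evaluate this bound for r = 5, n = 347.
Turán density bound = (4/5) · 347^2/2 = 240818/5 ≈ 48163.6

Turán's theorem: ex(n, K_{r+1}) is achieved by the complete r-partite Turán graph T(n, r) with parts as balanced as possible, and is at most (1 − 1/r) · n^2/2. For r = 5, n = 347: the density bound is (4/5) · 120409/2 = 240818/5 ≈ 48163.6. The integer-valued extremum is e(T(347, 5)) = 48163, which is strictly less than the density bound 240818/5 since 5 ∤ 347 (the parts of T(347, 5) cannot all be equal).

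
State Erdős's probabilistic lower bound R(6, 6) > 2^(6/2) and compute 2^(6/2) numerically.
2^(6/2) = 8; so R(6, 6) > 8

Colour each edge of K_n uniformly at random with red/blue. The expected number of monochromatic K_6 is C(n, 6) · 2 · 2^(−C(6,2)). If C(n, 6) · 2^(1 − C(6,2)) < 1, then with positive probability no monochromatic K_6 exists, so R(6, 6) > n. The standard estimate C(n, 6) ≤ n^6/6! shows this inequality holds whenever n ≤ 2^(6/2) (since 6! · 2^(C(6,2) − 1) > 2^(6^2/2) ≥ n^6). Hence R(6, 6) > 2^(6/2) = 8.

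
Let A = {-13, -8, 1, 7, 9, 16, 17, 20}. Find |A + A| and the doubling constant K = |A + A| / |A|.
K = |A + A| / |A| = 34/8 = 17/4

Enumerate A + A = {a + b : a, b ∈ A}. With |A| = 8, there are |A|^2 = 64 ordered sum pairs; collecting distinct values, A + A = {-26, -21, -16, -12, -7, -6, -4, -1, 1, 2, 3, 4, 7, 8, 9, 10, 12, 14, 16, 17, 18, 21, 23, 24, 25, 26, 27, 29, 32, 33, 34, 36, 37, 40}, so |A + A| = 34. Thus K = 34/8 = 17/4. For comparison, the minimum possible |A + A| over all 8-element sets is 2·8 − 1 = 15 (so min K = 15/8), attained only by arithmetic progressions.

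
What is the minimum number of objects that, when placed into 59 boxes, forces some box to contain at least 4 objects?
n = (4 − 1)·59 + 1 = 178

By the generalised pigeonhole principle, to guarantee some box contains ≥ r objects we need more than (r − 1) · k objects total. Threshold: n = (r − 1) · k + 1. With r = 4 and k = 59: n = 3 · 59 + 1 = 177 + 1 = 178. For n = 177 = 3 · 59, we can put exactly 3 objects in every box, avoiding 4 in any single one — so 178 is tight.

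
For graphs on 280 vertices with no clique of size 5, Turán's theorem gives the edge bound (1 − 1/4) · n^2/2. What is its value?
Turán density bound = (3/4) · 280^2/2 = 29400

Turán's theorem: ex(n, K_{r+1}) is achieved by the complete r-partite Turán graph T(n, r) with parts as balanced as possible, and is at most (1 − 1/r) · n^2/2. For r = 4, n = 280: the density bound is (3/4) · 78400/2 = 29400. Since 4 ∣ 280, the Turán graph T(280, 4) has parts of equal size 70, and its edge count e(T(280, 4)) = 29400 attains the density bound exactly.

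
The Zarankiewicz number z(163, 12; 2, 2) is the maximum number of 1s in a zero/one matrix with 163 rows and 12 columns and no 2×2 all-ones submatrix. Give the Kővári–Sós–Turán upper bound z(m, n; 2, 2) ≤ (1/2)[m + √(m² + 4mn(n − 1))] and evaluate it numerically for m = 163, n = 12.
z(163, 12; 2, 2) ≤ (1/2)[163 + √(163² + 4·163·12·11)] = (1/2)[163 + √112633] = 249.3042

Kővári–Sós–Turán: let r_1, ..., r_163 be the row sums and z = Σ r_i the total number of 1s. Each pair of columns can share at most one row with both entries 1 (else a 2×2 all-ones block appears), so Σ_i C(r_i, 2) ≤ C(12, 2) = 66. By convexity Σ_i C(r_i, 2) ≥ 163·C(z/163, 2) = z(z − 163)/(2·163), giving z² − 163z − 163·12·11 ≤ 0 and hence z ≤ (1/2)[163 + √(26569 + 4·21516)] = (1/2)[163 + √112633] ≈ (1/2)(163 + 335.6084) = 249.3042.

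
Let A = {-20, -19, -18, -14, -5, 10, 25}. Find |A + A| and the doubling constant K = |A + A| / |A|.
K = |A + A| / |A| = 24/7

Enumerate A + A = {a + b : a, b ∈ A}. With |A| = 7, there are |A|^2 = 49 ordered sum pairs; collecting distinct values, A + A = {-40, -39, -38, -37, -36, -34, -33, -32, -28, -25, -24, -23, -19, -10, -9, -8, -4, 5, 6, 7, 11, 20, 35, 50}, so |A + A| = 24. Thus K = 24/7. For comparison, the minimum possible |A + A| over all 7-element sets is 2·7 − 1 = 13 (so min K = 13/7), attained only by arithmetic progressions.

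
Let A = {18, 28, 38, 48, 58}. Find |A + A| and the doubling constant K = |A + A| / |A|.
K = |A + A| / |A| = 9/5

Enumerate A + A = {a + b : a, b ∈ A}. With |A| = 5, there are |A|^2 = 25 ordered sum pairs; collecting distinct values, A + A = {36, 46, 56, 66, 76, 86, 96, 106, 116}, so |A + A| = 9. Thus K = 9/5. Here |A + A| = 2|A| − 1 = 9, the minimum possible — so K = 9/5 is minimal, which holds iff A is an arithmetic progression.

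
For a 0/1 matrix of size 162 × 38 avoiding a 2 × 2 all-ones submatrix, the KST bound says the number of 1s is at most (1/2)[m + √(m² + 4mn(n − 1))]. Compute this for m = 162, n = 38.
z(162, 38; 2, 2) ≤ (1/2)[162 + √(162² + 4·162·38·37)] = (1/2)[162 + √937332] = 565.0795

Kővári–Sós–Turán: let r_1, ..., r_162 be the row sums and z = Σ r_i the total number of 1s. Each pair of columns can share at most one row with both entries 1 (else a 2×2 all-ones block appears), so Σ_i C(r_i, 2) ≤ C(38, 2) = 703. By convexity Σ_i C(r_i, 2) ≥ 162·C(z/162, 2) = z(z − 162)/(2·162), giving z² − 162z − 162·38·37 ≤ 0 and hence z ≤ (1/2)[162 + √(26244 + 4·227772)] = (1/2)[162 + √937332] ≈ (1/2)(162 + 968.1591) = 565.0795.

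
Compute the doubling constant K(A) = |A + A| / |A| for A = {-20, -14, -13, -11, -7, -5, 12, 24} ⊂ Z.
K = |A + A| / |A| = 33/8

Enumerate A + A = {a + b : a, b ∈ A}. With |A| = 8, there are |A|^2 = 64 ordered sum pairs; collecting distinct values, A + A = {-40, -34, -33, -31, -28, -27, -26, -25, -24, -22, -21, -20, -19, -18, -16, -14, -12, -10, -8, -2, -1, 1, 4, 5, 7, 10, 11, 13, 17, 19, 24, 36, 48}, so |A + A| = 33. Thus K = 33/8. For comparison, the minimum possible |A + A| over all 8-element sets is 2·8 − 1 = 15 (so min K = 15/8), attained only by arithmetic progressions.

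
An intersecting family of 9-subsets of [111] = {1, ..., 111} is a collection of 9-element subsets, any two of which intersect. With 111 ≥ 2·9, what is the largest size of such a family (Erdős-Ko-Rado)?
max |F| = C(110, 8) = 409705619895

Erdős-Ko-Rado (1961): when n ≥ 2k, max |F| = C(n−1, k−1). The bound is attained by the star {A : i ∈ A} for any fixed i ∈ [n]. Here C(111−1, 9−1) = C(110, 8) = 409705619895.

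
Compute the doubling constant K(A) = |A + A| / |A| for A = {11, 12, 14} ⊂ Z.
K = |A + A| / |A| = 6/3 = 2

Enumerate A + A = {a + b : a, b ∈ A}. With |A| = 3, there are |A|^2 = 9 ordered sum pairs; collecting distinct values, A + A = {22, 23, 24, 25, 26, 28}, so |A + A| = 6. Thus K = 6/3 = 2. For comparison, the minimum possible |A + A| over all 3-element sets is 2·3 − 1 = 5 (so min K = 5/3), attained only by arithmetic progressions.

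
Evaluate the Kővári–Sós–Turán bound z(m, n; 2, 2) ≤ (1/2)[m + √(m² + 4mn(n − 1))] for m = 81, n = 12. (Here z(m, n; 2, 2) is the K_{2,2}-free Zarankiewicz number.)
z(81, 12; 2, 2) ≤ (1/2)[81 + √(81² + 4·81·12·11)] = (1/2)[81 + √49329] = 151.5507

Kővári–Sós–Turán: let r_1, ..., r_81 be the row sums and z = Σ r_i the total number of 1s. Each pair of columns can share at most one row with both entries 1 (else a 2×2 all-ones block appears), so Σ_i C(r_i, 2) ≤ C(12, 2) = 66. By convexity Σ_i C(r_i, 2) ≥ 81·C(z/81, 2) = z(z − 81)/(2·81), giving z² − 81z − 81·12·11 ≤ 0 and hence z ≤ (1/2)[81 + √(6561 + 4·10692)] = (1/2)[81 + √49329] ≈ (1/2)(81 + 222.1013) = 151.5507.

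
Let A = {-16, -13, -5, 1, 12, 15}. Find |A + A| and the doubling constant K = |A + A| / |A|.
K = |A + A| / |A| = 18/6 = 3

Enumerate A + A = {a + b : a, b ∈ A}. With |A| = 6, there are |A|^2 = 36 ordered sum pairs; collecting distinct values, A + A = {-32, -29, -26, -21, -18, -15, -12, -10, -4, -1, 2, 7, 10, 13, 16, 24, 27, 30}, so |A + A| = 18. Thus K = 18/6 = 3. For comparison, the minimum possible |A + A| over all 6-element sets is 2·6 − 1 = 11 (so min K = 11/6), attained only by arithmetic progressions.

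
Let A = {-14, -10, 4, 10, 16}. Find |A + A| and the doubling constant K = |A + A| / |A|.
K = |A + A| / |A| = 14/5

Enumerate A + A = {a + b : a, b ∈ A}. With |A| = 5, there are |A|^2 = 25 ordered sum pairs; collecting distinct values, A + A = {-28, -24, -20, -10, -6, -4, 0, 2, 6, 8, 14, 20, 26, 32}, so |A + A| = 14. Thus K = 14/5. For comparison, the minimum possible |A + A| over all 5-element sets is 2·5 − 1 = 9 (so min K = 9/5), attained only by arithmetic progressions.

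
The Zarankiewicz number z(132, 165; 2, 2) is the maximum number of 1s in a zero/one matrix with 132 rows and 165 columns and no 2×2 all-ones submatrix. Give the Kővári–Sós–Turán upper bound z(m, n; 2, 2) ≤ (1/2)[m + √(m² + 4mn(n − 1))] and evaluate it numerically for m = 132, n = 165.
z(132, 165; 2, 2) ≤ (1/2)[132 + √(132² + 4·132·165·164)] = (1/2)[132 + √14305104] = 1957.1044

Kővári–Sós–Turán: let r_1, ..., r_132 be the row sums and z = Σ r_i the total number of 1s. Each pair of columns can share at most one row with both entries 1 (else a 2×2 all-ones block appears), so Σ_i C(r_i, 2) ≤ C(165, 2) = 13530. By convexity Σ_i C(r_i, 2) ≥ 132·C(z/132, 2) = z(z − 132)/(2·132), giving z² − 132z − 132·165·164 ≤ 0 and hence z ≤ (1/2)[132 + √(17424 + 4·3571920)] = (1/2)[132 + √14305104] ≈ (1/2)(132 + 3782.2089) = 1957.1044.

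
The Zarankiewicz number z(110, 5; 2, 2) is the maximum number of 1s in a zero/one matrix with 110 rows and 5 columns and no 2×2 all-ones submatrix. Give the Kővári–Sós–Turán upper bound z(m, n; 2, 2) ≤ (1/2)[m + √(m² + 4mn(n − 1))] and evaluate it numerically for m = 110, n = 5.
z(110, 5; 2, 2) ≤ (1/2)[110 + √(110² + 4·110·5·4)] = (1/2)[110 + √20900] = 127.2842

Kővári–Sós–Turán: let r_1, ..., r_110 be the row sums and z = Σ r_i the total number of 1s. Each pair of columns can share at most one row with both entries 1 (else a 2×2 all-ones block appears), so Σ_i C(r_i, 2) ≤ C(5, 2) = 10. By convexity Σ_i C(r_i, 2) ≥ 110·C(z/110, 2) = z(z − 110)/(2·110), giving z² − 110z − 110·5·4 ≤ 0 and hence z ≤ (1/2)[110 + √(12100 + 4·2200)] = (1/2)[110 + √20900] ≈ (1/2)(110 + 144.5683) = 127.2842.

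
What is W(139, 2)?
W(139, 2) = 139 + 1 = 140

A 2-term AP is any pair of integers, so a monochromatic 2-AP exists iff some colour is used at least twice. With 139 colours, the colouring i ↦ i on {1, ..., 139} uses each colour once, avoiding any monochromatic pair, so W(139, 2) > 139. For {1, ..., 140}, pigeonhole forces two integers of the same colour, which form a monochromatic 2-AP. Hence W(139, 2) = 140.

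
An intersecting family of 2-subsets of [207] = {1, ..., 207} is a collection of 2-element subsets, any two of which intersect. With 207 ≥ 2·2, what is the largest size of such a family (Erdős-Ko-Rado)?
max |F| = C(206, 1) = 206

The Erdős-Ko-Rado theorem states: for n ≥ 2k, an intersecting family of k-subsets of an n-element set has size at most C(n − 1, k − 1), with equality for 'star' families {A ⊆ [n] : |A| = k, i ∈ A} (fix an element i). For n = 207, k = 2: C(206, 1) = 206.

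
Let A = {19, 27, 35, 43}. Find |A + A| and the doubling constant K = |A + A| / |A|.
K = |A + A| / |A| = 7/4

Enumerate A + A = {a + b : a, b ∈ A}. With |A| = 4, there are |A|^2 = 16 ordered sum pairs; collecting distinct values, A + A = {38, 46, 54, 62, 70, 78, 86}, so |A + A| = 7. Thus K = 7/4. Here |A + A| = 2|A| − 1 = 7, the minimum possible — so K = 7/4 is minimal, which holds iff A is an arithmetic progression.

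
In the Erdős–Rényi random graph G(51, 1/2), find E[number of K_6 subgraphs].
E[# K_6] = C(51, 6) · (1/2)^C(6, 2) = 18009460 / 2^15 = 4502365/8192 ≈ 549.605103

For each 6-subset S of vertices (there are C(51, 6) = 18009460 such S), let X_S = 1 if S induces a K_6 (all C(6, 2) = 15 edges present). Then P(X_S = 1) = (1/2)^15 = 1/32768. By linearity of expectation, E[# K_6] = C(51, 6) · (1/2)^15 = 18009460 / 32768 = 4502365/8192 ≈ 549.605103.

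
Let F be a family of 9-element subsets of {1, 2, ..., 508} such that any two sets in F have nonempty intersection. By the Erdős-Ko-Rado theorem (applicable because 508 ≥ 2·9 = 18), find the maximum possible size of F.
max |F| = C(507, 8) = 102432860235795375

Erdős-Ko-Rado (1961): when n ≥ 2k, max |F| = C(n−1, k−1). The bound is attained by the star {A : i ∈ A} for any fixed i ∈ [n]. Here C(508−1, 9−1) = C(507, 8) = 102432860235795375.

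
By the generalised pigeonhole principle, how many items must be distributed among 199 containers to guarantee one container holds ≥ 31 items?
n = (31 − 1)·199 + 1 = 5971

By the generalised pigeonhole principle, to guarantee some box contains ≥ r objects we need more than (r − 1) · k objects total. Threshold: n = (r − 1) · k + 1. With r = 31 and k = 199: n = 30 · 199 + 1 = 5970 + 1 = 5971. For n = 5970 = 30 · 199, we can put exactly 30 objects in every box, avoiding 31 in any single one — so 5971 is tight.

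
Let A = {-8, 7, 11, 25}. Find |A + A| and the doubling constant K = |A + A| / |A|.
K = |A + A| / |A| = 10/4 = 5/2

Enumerate A + A = {a + b : a, b ∈ A}. With |A| = 4, there are |A|^2 = 16 ordered sum pairs; collecting distinct values, A + A = {-16, -1, 3, 14, 17, 18, 22, 32, 36, 50}, so |A + A| = 10. Thus K = 10/4 = 5/2. For comparison, the minimum possible |A + A| over all 4-element sets is 2·4 − 1 = 7 (so min K = 7/4), attained only by arithmetic progressions.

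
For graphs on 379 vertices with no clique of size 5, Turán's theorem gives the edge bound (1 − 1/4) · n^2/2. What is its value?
Turán density bound = (3/4) · 379^2/2 = 430923/8 ≈ 53865.375

Turán's theorem: ex(n, K_{r+1}) is achieved by the complete r-partite Turán graph T(n, r) with parts as balanced as possible, and is at most (1 − 1/r) · n^2/2. For r = 4, n = 379: the density bound is (3/4) · 143641/2 = 430923/8 ≈ 53865.375. The integer-valued extremum is e(T(379, 4)) = 53865, which is strictly less than the density bound 430923/8 since 4 ∤ 379 (the parts of T(379, 4) cannot all be equal).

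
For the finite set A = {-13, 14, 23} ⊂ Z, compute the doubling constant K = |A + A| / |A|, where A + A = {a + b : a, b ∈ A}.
K = |A + A| / |A| = 6/3 = 2

Enumerate A + A = {a + b : a, b ∈ A}. With |A| = 3, there are |A|^2 = 9 ordered sum pairs; collecting distinct values, A + A = {-26, 1, 10, 28, 37, 46}, so |A + A| = 6. Thus K = 6/3 = 2. For comparison, the minimum possible |A + A| over all 3-element sets is 2·3 − 1 = 5 (so min K = 5/3), attained only by arithmetic progressions.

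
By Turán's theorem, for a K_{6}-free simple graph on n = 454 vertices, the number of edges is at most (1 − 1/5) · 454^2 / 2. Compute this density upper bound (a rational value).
Turán density bound = (4/5) · 454^2/2 = 412232/5 ≈ 82446.4

Turán's theorem: ex(n, K_{r+1}) is achieved by the complete r-partite Turán graph T(n, r) with parts as balanced as possible, and is at most (1 − 1/r) · n^2/2. For r = 5, n = 454: the density bound is (4/5) · 206116/2 = 412232/5 ≈ 82446.4. The integer-valued extremum is e(T(454, 5)) = 82446, which is strictly less than the density bound 412232/5 since 5 ∤ 454 (the parts of T(454, 5) cannot all be equal).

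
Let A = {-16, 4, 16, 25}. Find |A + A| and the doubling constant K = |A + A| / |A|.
K = |A + A| / |A| = 10/4 = 5/2

Enumerate A + A = {a + b : a, b ∈ A}. With |A| = 4, there are |A|^2 = 16 ordered sum pairs; collecting distinct values, A + A = {-32, -12, 0, 8, 9, 20, 29, 32, 41, 50}, so |A + A| = 10. Thus K = 10/4 = 5/2. For comparison, the minimum possible |A + A| over all 4-element sets is 2·4 − 1 = 7 (so min K = 7/4), attained only by arithmetic progressions.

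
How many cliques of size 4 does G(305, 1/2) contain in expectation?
E[# K_4] = C(305, 4) · (1/2)^C(4, 2) = 353518180 / 2^6 = 88379545/16 = 5523721.5625

For each 4-subset S of vertices (there are C(305, 4) = 353518180 such S), let X_S = 1 if S induces a K_4 (all C(4, 2) = 6 edges present). Then P(X_S = 1) = (1/2)^6 = 1/64. By linearity of expectation, E[# K_4] = C(305, 4) · (1/2)^6 = 353518180 / 64 = 88379545/16 = 5523721.5625.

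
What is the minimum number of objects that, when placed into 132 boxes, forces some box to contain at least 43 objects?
n = (43 − 1)·132 + 1 = 5545

By the generalised pigeonhole principle, to guarantee some box contains ≥ r objects we need more than (r − 1) · k objects total. Threshold: n = (r − 1) · k + 1. With r = 43 and k = 132: n = 42 · 132 + 1 = 5544 + 1 = 5545. For n = 5544 = 42 · 132, we can put exactly 42 objects in every box, avoiding 43 in any single one — so 5545 is tight.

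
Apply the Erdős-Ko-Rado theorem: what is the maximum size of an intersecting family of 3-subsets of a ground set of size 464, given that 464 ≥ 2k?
max |F| = C(463, 2) = 106953

Erdős-Ko-Rado (1961): when n ≥ 2k, max |F| = C(n−1, k−1). The bound is attained by the star {A : i ∈ A} for any fixed i ∈ [n]. Here C(464−1, 3−1) = C(463, 2) = 106953.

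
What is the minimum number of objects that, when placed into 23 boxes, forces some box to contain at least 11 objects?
n = (11 − 1)·23 + 1 = 231

By the generalised pigeonhole principle, to guarantee some box contains ≥ r objects we need more than (r − 1) · k objects total. Threshold: n = (r − 1) · k + 1. With r = 11 and k = 23: n = 10 · 23 + 1 = 230 + 1 = 231. For n = 230 = 10 · 23, we can put exactly 10 objects in every box, avoiding 11 in any single one — so 231 is tight.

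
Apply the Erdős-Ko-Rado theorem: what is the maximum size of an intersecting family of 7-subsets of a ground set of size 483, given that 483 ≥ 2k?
max |F| = C(482, 6) = 16880396545272

The Erdős-Ko-Rado theorem states: for n ≥ 2k, an intersecting family of k-subsets of an n-element set has size at most C(n − 1, k − 1), with equality for 'star' families {A ⊆ [n] : |A| = k, i ∈ A} (fix an element i). For n = 483, k = 7: C(482, 6) = 16880396545272.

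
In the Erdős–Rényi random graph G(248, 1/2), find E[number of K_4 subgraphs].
E[# K_4] = C(248, 4) · (1/2)^C(4, 2) = 153829130 / 2^6 = 76914565/32 = 2403580.15625

For each 4-subset S of vertices (there are C(248, 4) = 153829130 such S), let X_S = 1 if S induces a K_4 (all C(4, 2) = 6 edges present). Then P(X_S = 1) = (1/2)^6 = 1/64. By linearity of expectation, E[# K_4] = C(248, 4) · (1/2)^6 = 153829130 / 64 = 76914565/32 = 2403580.15625.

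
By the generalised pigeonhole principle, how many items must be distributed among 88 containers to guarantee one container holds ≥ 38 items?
n = (38 − 1)·88 + 1 = 3257

By the generalised pigeonhole principle, to guarantee some box contains ≥ r objects we need more than (r − 1) · k objects total. Threshold: n = (r − 1) · k + 1. With r = 38 and k = 88: n = 37 · 88 + 1 = 3256 + 1 = 3257. For n = 3256 = 37 · 88, we can put exactly 37 objects in every box, avoiding 38 in any single one — so 3257 is tight.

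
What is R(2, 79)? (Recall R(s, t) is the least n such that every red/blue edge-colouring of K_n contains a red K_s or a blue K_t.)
R(2, 79) = 79

R(2, k) = k for all k ≥ 2: in a 2-colouring of K_k, either some edge is red (a red K_2) or all edges are blue (a blue K_k). And K_{78} coloured all-blue has no blue K_79, so R(2, 79) > 78. Hence R(2, 79) = 79.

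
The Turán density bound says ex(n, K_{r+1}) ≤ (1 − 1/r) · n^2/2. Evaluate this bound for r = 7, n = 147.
Turán density bound = (6/7) · 147^2/2 = 9261

Turán's theorem: ex(n, K_{r+1}) is achieved by the complete r-partite Turán graph T(n, r) with parts as balanced as possible, and is at most (1 − 1/r) · n^2/2. For r = 7, n = 147: the density bound is (6/7) · 21609/2 = 9261. Since 7 ∣ 147, the Turán graph T(147, 7) has parts of equal size 21, and its edge count e(T(147, 7)) = 9261 attains the density bound exactly.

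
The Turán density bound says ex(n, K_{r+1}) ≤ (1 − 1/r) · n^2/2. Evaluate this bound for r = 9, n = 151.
Turán density bound = (8/9) · 151^2/2 = 91204/9 ≈ 10133.7778

Turán's theorem: ex(n, K_{r+1}) is achieved by the complete r-partite Turán graph T(n, r) with parts as balanced as possible, and is at most (1 − 1/r) · n^2/2. For r = 9, n = 151: the density bound is (8/9) · 22801/2 = 91204/9 ≈ 10133.7778. The integer-valued extremum is e(T(151, 9)) = 10133, which is strictly less than the density bound 91204/9 since 9 ∤ 151 (the parts of T(151, 9) cannot all be equal).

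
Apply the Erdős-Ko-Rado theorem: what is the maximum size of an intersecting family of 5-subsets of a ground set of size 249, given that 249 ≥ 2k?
max |F| = C(248, 4) = 153829130

Erdős-Ko-Rado (1961): when n ≥ 2k, max |F| = C(n−1, k−1). The bound is attained by the star {A : i ∈ A} for any fixed i ∈ [n]. Here C(249−1, 5−1) = C(248, 4) = 153829130.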